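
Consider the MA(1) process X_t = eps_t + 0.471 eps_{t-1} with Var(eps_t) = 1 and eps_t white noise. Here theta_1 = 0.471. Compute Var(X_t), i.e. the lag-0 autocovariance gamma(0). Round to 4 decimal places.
\gamma(0) = 1.2218

For an MA(q) process X_t = eps_t + sum_i theta_i eps_{t-i} with
Var(eps_t) = sigma^2, the variance is
  gamma(0) = sigma^2 * (1 + sum_i theta_i^2).
  sum_i theta_i^2 = (0.471)^2 = 0.221841.
  gamma(0) = 1 * (1 + 0.221841) = 1 * 1.221841 = 1.221841, which rounds to 1.2218.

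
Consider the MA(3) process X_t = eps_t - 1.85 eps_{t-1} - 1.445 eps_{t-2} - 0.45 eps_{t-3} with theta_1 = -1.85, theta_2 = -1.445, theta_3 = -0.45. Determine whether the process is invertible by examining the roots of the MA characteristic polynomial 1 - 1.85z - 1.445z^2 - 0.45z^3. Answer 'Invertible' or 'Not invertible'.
\text{Not invertible}

The MA(q) characteristic polynomial is P(z) = 1 - 1.85z - 1.445z^2 - 0.45z^3.
Invertibility requires all roots to lie outside the unit circle, i.e. |z| > 1 for every root.
Degree 3: look for a simple real root z0 first, then factor out (1 - z/z0) and solve the remaining quadratic.
Testing z0 = 0.4: P(0.4) = 1 + (-1.85)(0.4) + (-1.445)(0.4)^2 + (-0.45)(0.4)^3
  = 1 + (-0.74) + (-0.2312) + (-0.0288) = 0.  So z_0 = 0.4 is a root, |z_0| = 0.4.
Divide out the factor (1 - 2.5 z) = (1 - z/z0) (since 1/z0 = 2.5):
  P(z) = (1 - 2.5 z)(1 + (0.65) z + (0.18) z^2)
  [check: z-coef 0.65 - (2.5) = -1.85; z^2-coef 0.18 - (2.5)(0.65) = -1.445; z^3-coef -(2.5)(0.18) = -0.45.]
Remaining roots from the quadratic factor 1 + (0.65) z + (0.18) z^2:
  Set 1 + (0.65) z + (0.18) z^2 = 0, i.e. a z^2 + b z + c = 0 with a = 0.18, b = 0.65, c = 1.
  Discriminant D = b^2 - 4ac = (0.65)^2 - 4*(0.18)*1 = 0.4225 - (0.72) = -0.2975.
  D < 0, so the roots are the complex-conjugate pair z = (-b +/- i sqrt(-D)) / (2a) = -1.8056 +/- 1.5151i.
  For a conjugate pair |z|^2 = z * conj(z) = (product of roots) = c/a = 1/(0.18) = 5.555556, so |z| = sqrt(5.555556) = 2.357 for both roots.
Moduli of all roots: 0.4000, 2.3570, 2.3570.
All moduli strictly greater than 1? No.
Verdict: Not invertible.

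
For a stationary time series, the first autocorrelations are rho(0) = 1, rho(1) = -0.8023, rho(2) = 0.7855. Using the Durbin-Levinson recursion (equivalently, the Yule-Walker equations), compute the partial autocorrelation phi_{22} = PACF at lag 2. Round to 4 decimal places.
\phi_{22} = 0.3980

The PACF at lag k is phi_{kk}, the last component of the solution
to the Yule-Walker system G_k phi = r_k where
  (G_k)_{ij} = rho(|i - j|), (r_k)_i = rho(i), i,j = 1..k.
Equivalently, Durbin-Levinson gives phi_{kk} iteratively:
  phi_{11} = rho(1)
  phi_{kk} = [rho(k) - sum_{j=1..k-1} phi_{k-1,j} rho(k-j)]
            / [1 - sum_{j=1..k-1} phi_{k-1,j} rho(j)],
  phi_{k,j} = phi_{k-1,j} - phi_{kk} phi_{k-1,k-j},  j = 1..k-1.
Step k = 1:
  phi_11 = rho(1) = -0.8023.
Step k = 2:
  phi_22 = [rho(2) - phi_11 rho(1)] / [1 - phi_11 rho(1)] = [0.7855 - (-0.8023)(-0.8023)] / [1 - (-0.8023)(-0.8023)]
         = 0.14181471 / 0.35631471 = 0.398.
Therefore phi_{22} = 0.3980.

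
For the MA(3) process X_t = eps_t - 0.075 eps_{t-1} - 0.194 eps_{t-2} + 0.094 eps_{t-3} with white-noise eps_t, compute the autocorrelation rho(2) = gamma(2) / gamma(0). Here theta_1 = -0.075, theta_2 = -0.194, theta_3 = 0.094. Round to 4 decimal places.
\rho(2) = -0.1911

For an MA(q) process with theta_0 = 1, the autocovariance is
  gamma(k) = sigma^2 * sum_{i=0..q-k} theta_i * theta_{i+k},
and rho(k) = gamma(k) / gamma(0). Sigma^2 cancels.
  numerator   = (1)*(-0.194) + (-0.075)*(0.094) = -0.20105.
  denominator = (1)^2 + (-0.075)^2 + (-0.194)^2 + (0.094)^2 = 1.052097.
  rho(2) = -0.20105 / 1.052097 = -0.1911.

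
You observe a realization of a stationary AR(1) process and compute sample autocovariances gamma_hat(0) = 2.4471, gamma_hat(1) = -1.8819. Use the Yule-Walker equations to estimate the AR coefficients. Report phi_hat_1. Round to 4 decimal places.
\hat\phi_{1} = -0.7690

The Yule-Walker equations for an AR(p) process read, in matrix form,
  Gamma_p phi = r_p,   with   (Gamma_p)_{ij} = gamma(|i - j|),
                       (r_p)_i = gamma(i),   i,j = 1..p.
Substitute the sample gammas (Toeplitz matrix and right-hand side of size 1):
  Gamma_p = [[2.4471]]
  r_p     = [-1.8819]
With p = 1 this is the single equation gamma(0) phi_1 = gamma(1):
  phi_hat_1 = gamma(1) / gamma(0) = -1.8819 / 2.4471 = -0.7690.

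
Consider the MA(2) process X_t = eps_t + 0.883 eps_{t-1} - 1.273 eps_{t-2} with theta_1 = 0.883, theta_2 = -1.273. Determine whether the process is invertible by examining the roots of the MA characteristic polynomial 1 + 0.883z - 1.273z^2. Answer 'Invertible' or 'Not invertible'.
\text{Not invertible}

The MA(q) characteristic polynomial is P(z) = 1 + 0.883z - 1.273z^2.
Invertibility requires all roots to lie outside the unit circle, i.e. |z| > 1 for every root.
Set 1 + (0.883) z + (-1.273) z^2 = 0, i.e. a z^2 + b z + c = 0 with a = -1.273, b = 0.883, c = 1.
Discriminant D = b^2 - 4ac = (0.883)^2 - 4*(-1.273)*1 = 0.779689 - (-5.092) = 5.871689.
D >= 0, so the roots are real: z = (-b +/- sqrt(D)) / (2a) = (-0.883 +/- 2.423157) / (-2.546).
  z_1 = (-0.883 + 2.423157) / (-2.546) = -0.6049,   |z_1| = 0.6049.
  z_2 = (-0.883 - 2.423157) / (-2.546) = 1.2986,   |z_2| = 1.2986.
Moduli of all roots: 0.6049, 1.2986.
All moduli strictly greater than 1? No.
Verdict: Not invertible.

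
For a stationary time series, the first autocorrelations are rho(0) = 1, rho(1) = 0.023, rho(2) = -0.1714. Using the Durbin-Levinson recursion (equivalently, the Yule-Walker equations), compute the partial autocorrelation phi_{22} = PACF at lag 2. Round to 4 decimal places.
\phi_{22} = -0.1720

The PACF at lag k is phi_{kk}, the last component of the solution
to the Yule-Walker system G_k phi = r_k where
  (G_k)_{ij} = rho(|i - j|), (r_k)_i = rho(i), i,j = 1..k.
Equivalently, Durbin-Levinson gives phi_{kk} iteratively:
  phi_{11} = rho(1)
  phi_{kk} = [rho(k) - sum_{j=1..k-1} phi_{k-1,j} rho(k-j)]
            / [1 - sum_{j=1..k-1} phi_{k-1,j} rho(j)],
  phi_{k,j} = phi_{k-1,j} - phi_{kk} phi_{k-1,k-j},  j = 1..k-1.
Step k = 1:
  phi_11 = rho(1) = 0.023.
Step k = 2:
  phi_22 = [rho(2) - phi_11 rho(1)] / [1 - phi_11 rho(1)] = [-0.1714 - (0.023)(0.023)] / [1 - (0.023)(0.023)]
         = -0.171929 / 0.999471 = -0.172.
Therefore phi_{22} = -0.1720.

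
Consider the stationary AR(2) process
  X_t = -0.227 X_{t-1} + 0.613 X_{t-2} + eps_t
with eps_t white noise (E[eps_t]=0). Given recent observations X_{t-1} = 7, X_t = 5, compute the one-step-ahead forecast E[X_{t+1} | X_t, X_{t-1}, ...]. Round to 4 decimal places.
E[X_{t+1} \mid \mathcal F_t] = 3.1560

For an AR(p) model X_t = c + sum_i phi_i X_{t-i} + eps_t, the
one-step-ahead conditional mean is
  E[X_{t+1} | X_t, ...] = c + sum_i phi_i X_{t+1-i}.
Substitute known values:
  E[X_{t+1} | ...] = (-0.227) * (5) + (0.613) * (7)
                   = 3.1560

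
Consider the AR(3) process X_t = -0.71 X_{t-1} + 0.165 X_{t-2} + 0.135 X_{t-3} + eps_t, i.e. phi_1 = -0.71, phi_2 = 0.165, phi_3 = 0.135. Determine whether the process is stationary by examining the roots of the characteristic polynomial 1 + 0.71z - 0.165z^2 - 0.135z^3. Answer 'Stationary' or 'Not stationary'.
\text{Stationary}

The AR(p) characteristic polynomial is P(z) = 1 + 0.71z - 0.165z^2 - 0.135z^3.
Stationarity requires all roots to lie outside the unit circle, i.e. |z| > 1 for every root.
Degree 3: look for a simple real root z0 first, then factor out (1 - z/z0) and solve the remaining quadratic.
Testing z0 = -2: P(-2) = 1 + (0.71)(-2) + (-0.165)(-2)^2 + (-0.135)(-2)^3
  = 1 + (-1.42) + (-0.66) + (1.08) = 0.  So z_0 = -2 is a root, |z_0| = 2.
Divide out the factor (1 + 0.5 z) = (1 - z/z0) (since 1/z0 = -0.5):
  P(z) = (1 + 0.5 z)(1 + (0.21) z + (-0.27) z^2)
  [check: z-coef 0.21 - (-0.5) = 0.71; z^2-coef -0.27 - (-0.5)(0.21) = -0.165; z^3-coef -(-0.5)(-0.27) = -0.135.]
Remaining roots from the quadratic factor 1 + (0.21) z + (-0.27) z^2:
  Set 1 + (0.21) z + (-0.27) z^2 = 0, i.e. a z^2 + b z + c = 0 with a = -0.27, b = 0.21, c = 1.
  Discriminant D = b^2 - 4ac = (0.21)^2 - 4*(-0.27)*1 = 0.0441 - (-1.08) = 1.1241.
  D >= 0, so the roots are real: z = (-b +/- sqrt(D)) / (2a) = (-0.21 +/- 1.060236) / (-0.54).
    z_1 = (-0.21 + 1.060236) / (-0.54) = -1.5745,   |z_1| = 1.5745.
    z_2 = (-0.21 - 1.060236) / (-0.54) = 2.3523,   |z_2| = 2.3523.
Moduli of all roots: 2.0000, 1.5745, 2.3523.
All moduli strictly greater than 1? Yes.
Verdict: Stationary.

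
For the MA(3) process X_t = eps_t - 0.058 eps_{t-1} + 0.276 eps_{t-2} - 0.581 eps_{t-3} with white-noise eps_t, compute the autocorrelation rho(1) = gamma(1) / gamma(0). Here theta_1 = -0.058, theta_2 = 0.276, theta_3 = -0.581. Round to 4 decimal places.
\rho(1) = -0.1654

For an MA(q) process with theta_0 = 1, the autocovariance is
  gamma(k) = sigma^2 * sum_{i=0..q-k} theta_i * theta_{i+k},
and rho(k) = gamma(k) / gamma(0). Sigma^2 cancels.
  numerator   = (1)*(-0.058) + (-0.058)*(0.276) + (0.276)*(-0.581) = -0.234364.
  denominator = (1)^2 + (-0.058)^2 + (0.276)^2 + (-0.581)^2 = 1.417101.
  rho(1) = -0.234364 / 1.417101 = -0.1654.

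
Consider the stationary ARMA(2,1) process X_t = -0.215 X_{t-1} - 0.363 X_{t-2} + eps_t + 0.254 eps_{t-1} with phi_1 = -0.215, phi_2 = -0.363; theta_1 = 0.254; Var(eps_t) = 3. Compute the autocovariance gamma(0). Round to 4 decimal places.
\gamma(0) = 3.4881

Multiply the model equation by X_{t-k} and take expectations. With theta_0 = psi_0 = 1 and psi_j the MA(infinity) weights, this gives
  gamma(k) - sum_i phi_i gamma(k-i) = c_k,
  c_k = sigma^2 * sum_{j=k..q} theta_j psi_{j-k}   (c_k = 0 for k > q),
using gamma(-m) = gamma(m).
psi-weights needed (psi_j = theta_j + sum_i phi_i psi_{j-i}):
  psi_1 = theta_1 + phi_1 = 0.254 + (-0.215) = 0.039
Right-hand sides:
  c_0 = sigma^2 (1 + theta_1 psi_1) = 3 * (1 + (0.254)(0.039)) = 3 * 1.009906 = 3.029718
  c_1 = sigma^2 theta_1 = 3 * (0.254) = 0.762
  c_2 = 0
Equations for k = 0, 1, 2 (AR order 2, c_2 = 0):
  (E0) gamma(0) = phi_1 gamma(1) + phi_2 gamma(2) + c_0
  (E1) gamma(1) = phi_1 gamma(0) + phi_2 gamma(1) + c_1
  (E2) gamma(2) = phi_1 gamma(1) + phi_2 gamma(0)
From (E1): gamma(1) = A gamma(0) + B with
  A = phi_1 / (1 - phi_2) = -0.215 / 1.363 = -0.15774,   B = c_1 / (1 - phi_2) = 0.762 / 1.363 = 0.559061.
Insert (E2) into (E0): gamma(0) (1 - phi_2^2) = phi_1 (1 + phi_2) gamma(1) + c_0.
  phi_1 (1 + phi_2) = (-0.215)(0.637) = -0.136955,   1 - phi_2^2 = 0.868231.
Replace gamma(1) by A gamma(0) + B and collect gamma(0):
  gamma(0) [0.868231 - (-0.136955)(-0.15774)] = (-0.136955)(0.559061) + 3.029718
  gamma(0) * 0.846628 = 2.953152
  gamma(0) = 2.953152 / 0.846628 = 3.488135.
Therefore gamma(0) = 3.4881 (to 4 decimal places).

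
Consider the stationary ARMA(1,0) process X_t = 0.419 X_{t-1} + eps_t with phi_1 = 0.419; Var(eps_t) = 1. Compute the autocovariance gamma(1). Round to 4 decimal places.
\gamma(1) = 0.5082

Multiply the model equation by X_{t-k} and take expectations. With theta_0 = psi_0 = 1 and psi_j the MA(infinity) weights, this gives
  gamma(k) - sum_i phi_i gamma(k-i) = c_k,
  c_k = sigma^2 * sum_{j=k..q} theta_j psi_{j-k}   (c_k = 0 for k > q),
using gamma(-m) = gamma(m).
Pure AR (q = 0): c_0 = sigma^2 = 1, c_k = 0 for k >= 1.
Equations for k = 0 and k = 1 (AR order 1):
  gamma(0) = phi_1 gamma(1) + c_0
  gamma(1) = phi_1 gamma(0) + c_1
Substituting the second into the first: gamma(0) (1 - phi_1^2) = c_0 + phi_1 c_1, so
  gamma(0) = c_0 / (1 - phi_1^2) = 1 / (1 - (0.419)^2) = 1 / 0.824439 = 1.212946.
  gamma(1) = phi_1 gamma(0) = (0.419)(1.212946) = 0.508224.
Therefore gamma(1) = 0.5082 (to 4 decimal places).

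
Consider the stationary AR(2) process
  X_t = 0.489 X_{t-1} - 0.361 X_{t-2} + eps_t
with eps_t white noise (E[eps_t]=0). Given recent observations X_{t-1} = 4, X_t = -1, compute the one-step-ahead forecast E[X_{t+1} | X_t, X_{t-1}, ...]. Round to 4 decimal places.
E[X_{t+1} \mid \mathcal F_t] = -1.9330

For an AR(p) model X_t = c + sum_i phi_i X_{t-i} + eps_t, the
one-step-ahead conditional mean is
  E[X_{t+1} | X_t, ...] = c + sum_i phi_i X_{t+1-i}.
Substitute known values:
  E[X_{t+1} | ...] = (0.489) * (-1) + (-0.361) * (4)
                   = -1.9330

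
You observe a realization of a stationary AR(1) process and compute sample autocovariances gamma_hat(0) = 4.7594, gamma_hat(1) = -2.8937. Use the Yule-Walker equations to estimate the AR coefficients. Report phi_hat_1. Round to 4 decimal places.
\hat\phi_{1} = -0.6080

The Yule-Walker equations for an AR(p) process read, in matrix form,
  Gamma_p phi = r_p,   with   (Gamma_p)_{ij} = gamma(|i - j|),
                       (r_p)_i = gamma(i),   i,j = 1..p.
Substitute the sample gammas (Toeplitz matrix and right-hand side of size 1):
  Gamma_p = [[4.7594]]
  r_p     = [-2.8937]
With p = 1 this is the single equation gamma(0) phi_1 = gamma(1):
  phi_hat_1 = gamma(1) / gamma(0) = -2.8937 / 4.7594 = -0.6080.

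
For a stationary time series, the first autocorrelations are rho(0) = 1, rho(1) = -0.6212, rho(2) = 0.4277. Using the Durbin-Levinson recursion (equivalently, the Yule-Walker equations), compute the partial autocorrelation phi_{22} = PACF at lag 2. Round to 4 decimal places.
\phi_{22} = 0.0681

The PACF at lag k is phi_{kk}, the last component of the solution
to the Yule-Walker system G_k phi = r_k where
  (G_k)_{ij} = rho(|i - j|), (r_k)_i = rho(i), i,j = 1..k.
Equivalently, Durbin-Levinson gives phi_{kk} iteratively:
  phi_{11} = rho(1)
  phi_{kk} = [rho(k) - sum_{j=1..k-1} phi_{k-1,j} rho(k-j)]
            / [1 - sum_{j=1..k-1} phi_{k-1,j} rho(j)],
  phi_{k,j} = phi_{k-1,j} - phi_{kk} phi_{k-1,k-j},  j = 1..k-1.
Step k = 1:
  phi_11 = rho(1) = -0.6212.
Step k = 2:
  phi_22 = [rho(2) - phi_11 rho(1)] / [1 - phi_11 rho(1)] = [0.4277 - (-0.6212)(-0.6212)] / [1 - (-0.6212)(-0.6212)]
         = 0.04181056 / 0.61411056 = 0.0681.
Therefore phi_{22} = 0.0681.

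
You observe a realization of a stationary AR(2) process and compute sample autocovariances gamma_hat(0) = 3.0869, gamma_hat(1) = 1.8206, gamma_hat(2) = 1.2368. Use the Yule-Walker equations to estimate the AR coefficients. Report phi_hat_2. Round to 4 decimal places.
\hat\phi_{2} = 0.0810

The Yule-Walker equations for an AR(p) process read, in matrix form,
  Gamma_p phi = r_p,   with   (Gamma_p)_{ij} = gamma(|i - j|),
                       (r_p)_i = gamma(i),   i,j = 1..p.
Substitute the sample gammas (Toeplitz matrix and right-hand side of size 2):
  Gamma_p = [[3.0869, 1.8206], [1.8206, 3.0869]]
  r_p     = [1.8206, 1.2368]
Written out:
  3.0869 phi_1 + 1.8206 phi_2 = 1.8206
  1.8206 phi_1 + 3.0869 phi_2 = 1.2368
Solve by Cramer's rule:
  det = gamma(0)^2 - gamma(1)^2 = (3.0869)^2 - (1.8206)^2 = 9.52895161 - 3.31458436 = 6.21436725
  phi_hat_1 = [gamma(1) gamma(0) - gamma(1) gamma(2)] / det = [(1.8206)(3.0869) - (1.8206)(1.2368)] / 6.21436725 = 3.36829206 / 6.21436725 = 0.542
  phi_hat_2 = [gamma(0) gamma(2) - gamma(1)^2] / det = [(3.0869)(1.2368) - (1.8206)^2] / 6.21436725 = 0.50329356 / 6.21436725 = 0.081
So phi_hat = [0.5420, 0.0810].
Therefore phi_hat_2 = 0.0810.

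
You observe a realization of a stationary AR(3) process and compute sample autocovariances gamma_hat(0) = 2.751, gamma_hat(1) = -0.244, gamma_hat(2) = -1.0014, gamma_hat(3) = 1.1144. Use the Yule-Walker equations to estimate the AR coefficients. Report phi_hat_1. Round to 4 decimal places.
\hat\phi_{1} = 0.0220

The Yule-Walker equations for an AR(p) process read, in matrix form,
  Gamma_p phi = r_p,   with   (Gamma_p)_{ij} = gamma(|i - j|),
                       (r_p)_i = gamma(i),   i,j = 1..p.
Substitute the sample gammas (Toeplitz matrix and right-hand side of size 3):
  Gamma_p = [[2.751, -0.244, -1.0014], [-0.244, 2.751, -0.244], [-1.0014, -0.244, 2.751]]
  r_p     = [-0.244, -1.0014, 1.1144]
Written out (R1..R3):
  (R1) 2.751 phi_1 - 0.244 phi_2 - 1.0014 phi_3 = -0.244
  (R2) -0.244 phi_1 + 2.751 phi_2 - 0.244 phi_3 = -1.0014
  (R3) -1.0014 phi_1 - 0.244 phi_2 + 2.751 phi_3 = 1.1144
Gaussian elimination:
  R2 <- R2 - (-0.244/2.751) R1 = R2 - (-0.088695) R1:  2.729358 phi_2 - 0.332819 phi_3 = -1.023042
  R3 <- R3 - (-1.0014/2.751) R1 = R3 - (-0.364013) R1:  -0.332819 phi_2 + 2.386477 phi_3 = 1.025581
  R3 <- R3 - (-0.332819/2.729358) R2 = R3 - (-0.12194) R2:  2.345893 phi_3 = 0.900831
Back-substitution:
  phi_hat_3 = 0.900831 / 2.345893 = 0.384003
  phi_hat_2 = (-1.023042 - (-0.332819)(0.384003)) / 2.729358 = -0.328003
  phi_hat_1 = (-0.244 - (-0.244)(-0.328003) - (-1.0014)(0.384003)) / 2.751 = 0.021995
So phi_hat = [0.0220, -0.3280, 0.3840].
Therefore phi_hat_1 = 0.0220.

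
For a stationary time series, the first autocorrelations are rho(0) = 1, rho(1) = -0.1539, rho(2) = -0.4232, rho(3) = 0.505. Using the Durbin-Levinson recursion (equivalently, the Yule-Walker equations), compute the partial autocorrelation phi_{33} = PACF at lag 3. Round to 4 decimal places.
\phi_{33} = 0.4400

The PACF at lag k is phi_{kk}, the last component of the solution
to the Yule-Walker system G_k phi = r_k where
  (G_k)_{ij} = rho(|i - j|), (r_k)_i = rho(i), i,j = 1..k.
Equivalently, Durbin-Levinson gives phi_{kk} iteratively:
  phi_{11} = rho(1)
  phi_{kk} = [rho(k) - sum_{j=1..k-1} phi_{k-1,j} rho(k-j)]
            / [1 - sum_{j=1..k-1} phi_{k-1,j} rho(j)],
  phi_{k,j} = phi_{k-1,j} - phi_{kk} phi_{k-1,k-j},  j = 1..k-1.
Step k = 1:
  phi_11 = rho(1) = -0.1539.
Step k = 2:
  phi_22 = [rho(2) - phi_11 rho(1)] / [1 - phi_11 rho(1)] = [-0.4232 - (-0.1539)(-0.1539)] / [1 - (-0.1539)(-0.1539)]
         = -0.44688521 / 0.97631479 = -0.457727.
  Update: phi_21 = phi_11 - phi_22 phi_11 = -0.1539 - (-0.457727)(-0.1539) = -0.224344.
Step k = 3:
  phi_33 = [rho(3) - phi_21 rho(2) - phi_22 rho(1)] / [1 - phi_21 rho(1) - phi_22 rho(2)]
    numerator   = 0.505 - (-0.224344)(-0.4232) - (-0.457727)(-0.1539) = 0.33961345
    denominator = 1 - (-0.224344)(-0.1539) - (-0.457727)(-0.4232) = 0.77176356
  phi_33 = 0.33961345 / 0.77176356 = 0.44.
Therefore phi_{33} = 0.4400.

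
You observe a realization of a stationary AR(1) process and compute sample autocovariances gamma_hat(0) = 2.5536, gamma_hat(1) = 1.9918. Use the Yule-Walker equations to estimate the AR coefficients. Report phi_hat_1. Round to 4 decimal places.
\hat\phi_{1} = 0.7800

The Yule-Walker equations for an AR(p) process read, in matrix form,
  Gamma_p phi = r_p,   with   (Gamma_p)_{ij} = gamma(|i - j|),
                       (r_p)_i = gamma(i),   i,j = 1..p.
Substitute the sample gammas (Toeplitz matrix and right-hand side of size 1):
  Gamma_p = [[2.5536]]
  r_p     = [1.9918]
With p = 1 this is the single equation gamma(0) phi_1 = gamma(1):
  phi_hat_1 = gamma(1) / gamma(0) = 1.9918 / 2.5536 = 0.7800.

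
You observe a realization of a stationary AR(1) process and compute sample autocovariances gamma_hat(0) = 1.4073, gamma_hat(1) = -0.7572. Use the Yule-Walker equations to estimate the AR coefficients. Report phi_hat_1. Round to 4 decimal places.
\hat\phi_{1} = -0.5381

The Yule-Walker equations for an AR(p) process read, in matrix form,
  Gamma_p phi = r_p,   with   (Gamma_p)_{ij} = gamma(|i - j|),
                       (r_p)_i = gamma(i),   i,j = 1..p.
Substitute the sample gammas (Toeplitz matrix and right-hand side of size 1):
  Gamma_p = [[1.4073]]
  r_p     = [-0.7572]
With p = 1 this is the single equation gamma(0) phi_1 = gamma(1):
  phi_hat_1 = gamma(1) / gamma(0) = -0.7572 / 1.4073 = -0.5381.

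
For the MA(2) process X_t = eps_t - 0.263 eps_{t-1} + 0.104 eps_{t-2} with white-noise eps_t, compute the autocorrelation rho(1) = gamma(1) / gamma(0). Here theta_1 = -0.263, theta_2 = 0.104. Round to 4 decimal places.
\rho(1) = -0.2688

For an MA(q) process with theta_0 = 1, the autocovariance is
  gamma(k) = sigma^2 * sum_{i=0..q-k} theta_i * theta_{i+k},
and rho(k) = gamma(k) / gamma(0). Sigma^2 cancels.
  numerator   = (1)*(-0.263) + (-0.263)*(0.104) = -0.290352.
  denominator = (1)^2 + (-0.263)^2 + (0.104)^2 = 1.079985.
  rho(1) = -0.290352 / 1.079985 = -0.2688.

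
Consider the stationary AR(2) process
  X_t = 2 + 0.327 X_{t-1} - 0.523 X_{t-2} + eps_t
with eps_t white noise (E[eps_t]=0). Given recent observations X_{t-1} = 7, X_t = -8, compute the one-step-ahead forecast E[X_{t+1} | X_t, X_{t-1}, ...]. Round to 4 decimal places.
E[X_{t+1} \mid \mathcal F_t] = -4.2770

For an AR(p) model X_t = c + sum_i phi_i X_{t-i} + eps_t, the
one-step-ahead conditional mean is
  E[X_{t+1} | X_t, ...] = c + sum_i phi_i X_{t+1-i}.
Substitute known values:
  E[X_{t+1} | ...] = 2 + (0.327) * (-8) + (-0.523) * (7)
                   = -4.2770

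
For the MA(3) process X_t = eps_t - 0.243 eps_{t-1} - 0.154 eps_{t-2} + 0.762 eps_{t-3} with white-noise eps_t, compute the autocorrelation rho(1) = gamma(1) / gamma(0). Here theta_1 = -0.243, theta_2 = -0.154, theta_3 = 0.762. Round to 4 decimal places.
\rho(1) = -0.1941

For an MA(q) process with theta_0 = 1, the autocovariance is
  gamma(k) = sigma^2 * sum_{i=0..q-k} theta_i * theta_{i+k},
and rho(k) = gamma(k) / gamma(0). Sigma^2 cancels.
  numerator   = (1)*(-0.243) + (-0.243)*(-0.154) + (-0.154)*(0.762) = -0.322926.
  denominator = (1)^2 + (-0.243)^2 + (-0.154)^2 + (0.762)^2 = 1.663409.
  rho(1) = -0.322926 / 1.663409 = -0.1941.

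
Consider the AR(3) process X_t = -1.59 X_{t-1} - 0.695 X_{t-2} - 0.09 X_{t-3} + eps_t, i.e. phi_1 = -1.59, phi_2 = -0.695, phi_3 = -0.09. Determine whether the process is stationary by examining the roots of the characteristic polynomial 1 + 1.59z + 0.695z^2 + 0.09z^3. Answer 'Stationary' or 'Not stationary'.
\text{Stationary}

The AR(p) characteristic polynomial is P(z) = 1 + 1.59z + 0.695z^2 + 0.09z^3.
Stationarity requires all roots to lie outside the unit circle, i.e. |z| > 1 for every root.
Degree 3: look for a simple real root z0 first, then factor out (1 - z/z0) and solve the remaining quadratic.
Testing z0 = -4: P(-4) = 1 + (1.59)(-4) + (0.695)(-4)^2 + (0.09)(-4)^3
  = 1 + (-6.36) + (11.12) + (-5.76) = 0.  So z_0 = -4 is a root, |z_0| = 4.
Divide out the factor (1 + 0.25 z) = (1 - z/z0) (since 1/z0 = -0.25):
  P(z) = (1 + 0.25 z)(1 + (1.34) z + (0.36) z^2)
  [check: z-coef 1.34 - (-0.25) = 1.59; z^2-coef 0.36 - (-0.25)(1.34) = 0.695; z^3-coef -(-0.25)(0.36) = 0.09.]
Remaining roots from the quadratic factor 1 + (1.34) z + (0.36) z^2:
  Set 1 + (1.34) z + (0.36) z^2 = 0, i.e. a z^2 + b z + c = 0 with a = 0.36, b = 1.34, c = 1.
  Discriminant D = b^2 - 4ac = (1.34)^2 - 4*(0.36)*1 = 1.7956 - (1.44) = 0.3556.
  D >= 0, so the roots are real: z = (-b +/- sqrt(D)) / (2a) = (-1.34 +/- 0.596322) / (0.72).
    z_1 = (-1.34 + 0.596322) / (0.72) = -1.0329,   |z_1| = 1.0329.
    z_2 = (-1.34 - 0.596322) / (0.72) = -2.6893,   |z_2| = 2.6893.
Moduli of all roots: 4.0000, 1.0329, 2.6893.
All moduli strictly greater than 1? Yes.
Verdict: Stationary.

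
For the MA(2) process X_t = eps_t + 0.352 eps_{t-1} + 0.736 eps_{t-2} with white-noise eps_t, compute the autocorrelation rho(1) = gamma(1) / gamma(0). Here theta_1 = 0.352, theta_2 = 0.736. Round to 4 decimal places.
\rho(1) = 0.3669

For an MA(q) process with theta_0 = 1, the autocovariance is
  gamma(k) = sigma^2 * sum_{i=0..q-k} theta_i * theta_{i+k},
and rho(k) = gamma(k) / gamma(0). Sigma^2 cancels.
  numerator   = (1)*(0.352) + (0.352)*(0.736) = 0.611072.
  denominator = (1)^2 + (0.352)^2 + (0.736)^2 = 1.6656.
  rho(1) = 0.611072 / 1.6656 = 0.3669.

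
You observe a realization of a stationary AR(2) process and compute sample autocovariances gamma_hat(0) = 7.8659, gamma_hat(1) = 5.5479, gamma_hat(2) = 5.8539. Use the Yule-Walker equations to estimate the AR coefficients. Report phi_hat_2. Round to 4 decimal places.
\hat\phi_{2} = 0.4910

The Yule-Walker equations for an AR(p) process read, in matrix form,
  Gamma_p phi = r_p,   with   (Gamma_p)_{ij} = gamma(|i - j|),
                       (r_p)_i = gamma(i),   i,j = 1..p.
Substitute the sample gammas (Toeplitz matrix and right-hand side of size 2):
  Gamma_p = [[7.8659, 5.5479], [5.5479, 7.8659]]
  r_p     = [5.5479, 5.8539]
Written out:
  7.8659 phi_1 + 5.5479 phi_2 = 5.5479
  5.5479 phi_1 + 7.8659 phi_2 = 5.8539
Solve by Cramer's rule:
  det = gamma(0)^2 - gamma(1)^2 = (7.8659)^2 - (5.5479)^2 = 61.87238281 - 30.77919441 = 31.0931884
  phi_hat_1 = [gamma(1) gamma(0) - gamma(1) gamma(2)] / det = [(5.5479)(7.8659) - (5.5479)(5.8539)] / 31.0931884 = 11.1623748 / 31.0931884 = 0.359
  phi_hat_2 = [gamma(0) gamma(2) - gamma(1)^2] / det = [(7.8659)(5.8539) - (5.5479)^2] / 31.0931884 = 15.2669976 / 31.0931884 = 0.491
So phi_hat = [0.3590, 0.4910].
Therefore phi_hat_2 = 0.4910.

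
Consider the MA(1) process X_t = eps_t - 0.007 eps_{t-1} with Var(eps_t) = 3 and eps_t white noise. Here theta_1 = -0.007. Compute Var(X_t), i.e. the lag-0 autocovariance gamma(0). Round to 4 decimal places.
\gamma(0) = 3.0001

For an MA(q) process X_t = eps_t + sum_i theta_i eps_{t-i} with
Var(eps_t) = sigma^2, the variance is
  gamma(0) = sigma^2 * (1 + sum_i theta_i^2).
  sum_i theta_i^2 = (-0.007)^2 = 0.000049.
  gamma(0) = 3 * (1 + 0.000049) = 3 * 1.000049 = 3.000147, which rounds to 3.0001.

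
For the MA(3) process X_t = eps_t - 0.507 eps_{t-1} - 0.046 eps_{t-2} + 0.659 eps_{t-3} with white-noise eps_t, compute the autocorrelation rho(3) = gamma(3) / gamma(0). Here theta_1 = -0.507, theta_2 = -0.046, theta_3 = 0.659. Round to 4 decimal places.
\rho(3) = 0.3891

For an MA(q) process with theta_0 = 1, the autocovariance is
  gamma(k) = sigma^2 * sum_{i=0..q-k} theta_i * theta_{i+k},
and rho(k) = gamma(k) / gamma(0). Sigma^2 cancels.
  numerator   = (1)*(0.659) = 0.659.
  denominator = (1)^2 + (-0.507)^2 + (-0.046)^2 + (0.659)^2 = 1.693446.
  rho(3) = 0.659 / 1.693446 = 0.3891.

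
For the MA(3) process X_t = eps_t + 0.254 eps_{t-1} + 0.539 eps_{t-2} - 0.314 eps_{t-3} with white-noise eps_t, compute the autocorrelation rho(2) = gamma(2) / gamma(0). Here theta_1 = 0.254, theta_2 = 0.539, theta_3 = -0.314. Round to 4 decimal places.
\rho(2) = 0.3159

For an MA(q) process with theta_0 = 1, the autocovariance is
  gamma(k) = sigma^2 * sum_{i=0..q-k} theta_i * theta_{i+k},
and rho(k) = gamma(k) / gamma(0). Sigma^2 cancels.
  numerator   = (1)*(0.539) + (0.254)*(-0.314) = 0.459244.
  denominator = (1)^2 + (0.254)^2 + (0.539)^2 + (-0.314)^2 = 1.453633.
  rho(2) = 0.459244 / 1.453633 = 0.3159.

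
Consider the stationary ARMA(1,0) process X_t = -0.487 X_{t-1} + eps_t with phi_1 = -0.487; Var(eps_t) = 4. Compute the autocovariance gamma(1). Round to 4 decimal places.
\gamma(1) = -2.5536

Multiply the model equation by X_{t-k} and take expectations. With theta_0 = psi_0 = 1 and psi_j the MA(infinity) weights, this gives
  gamma(k) - sum_i phi_i gamma(k-i) = c_k,
  c_k = sigma^2 * sum_{j=k..q} theta_j psi_{j-k}   (c_k = 0 for k > q),
using gamma(-m) = gamma(m).
Pure AR (q = 0): c_0 = sigma^2 = 4, c_k = 0 for k >= 1.
Equations for k = 0 and k = 1 (AR order 1):
  gamma(0) = phi_1 gamma(1) + c_0
  gamma(1) = phi_1 gamma(0) + c_1
Substituting the second into the first: gamma(0) (1 - phi_1^2) = c_0 + phi_1 c_1, so
  gamma(0) = c_0 / (1 - phi_1^2) = 4 / (1 - (-0.487)^2) = 4 / 0.762831 = 5.243625.
  gamma(1) = phi_1 gamma(0) = (-0.487)(5.243625) = -2.553646.
Therefore gamma(1) = -2.5536 (to 4 decimal places).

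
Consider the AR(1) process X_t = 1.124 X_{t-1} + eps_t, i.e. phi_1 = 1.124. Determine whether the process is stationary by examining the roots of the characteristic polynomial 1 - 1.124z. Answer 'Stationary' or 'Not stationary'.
\text{Not stationary}

The AR(p) characteristic polynomial is P(z) = 1 - 1.124z.
Stationarity requires all roots to lie outside the unit circle, i.e. |z| > 1 for every root.
This is linear in z: 1 + (-1.124) z = 0  =>  z = -1/(-1.124) = 0.88968,  |z| = 0.88968.
Moduli of all roots: 0.8897.
All moduli strictly greater than 1? No.
Verdict: Not stationary.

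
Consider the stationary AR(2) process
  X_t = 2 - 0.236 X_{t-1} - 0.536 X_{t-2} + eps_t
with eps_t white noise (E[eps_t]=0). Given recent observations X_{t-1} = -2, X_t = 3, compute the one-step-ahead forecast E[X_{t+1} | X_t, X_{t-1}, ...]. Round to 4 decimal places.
E[X_{t+1} \mid \mathcal F_t] = 2.3640

For an AR(p) model X_t = c + sum_i phi_i X_{t-i} + eps_t, the
one-step-ahead conditional mean is
  E[X_{t+1} | X_t, ...] = c + sum_i phi_i X_{t+1-i}.
Substitute known values:
  E[X_{t+1} | ...] = 2 + (-0.236) * (3) + (-0.536) * (-2)
                   = 2.3640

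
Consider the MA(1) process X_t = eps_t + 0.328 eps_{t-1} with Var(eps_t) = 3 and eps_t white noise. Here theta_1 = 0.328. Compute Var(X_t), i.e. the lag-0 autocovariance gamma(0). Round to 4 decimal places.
\gamma(0) = 3.3228

For an MA(q) process X_t = eps_t + sum_i theta_i eps_{t-i} with
Var(eps_t) = sigma^2, the variance is
  gamma(0) = sigma^2 * (1 + sum_i theta_i^2).
  sum_i theta_i^2 = (0.328)^2 = 0.107584.
  gamma(0) = 3 * (1 + 0.107584) = 3 * 1.107584 = 3.322752, which rounds to 3.3228.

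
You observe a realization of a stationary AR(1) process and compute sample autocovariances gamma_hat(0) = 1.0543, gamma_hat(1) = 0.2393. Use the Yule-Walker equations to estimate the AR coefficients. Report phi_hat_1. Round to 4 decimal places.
\hat\phi_{1} = 0.2270

The Yule-Walker equations for an AR(p) process read, in matrix form,
  Gamma_p phi = r_p,   with   (Gamma_p)_{ij} = gamma(|i - j|),
                       (r_p)_i = gamma(i),   i,j = 1..p.
Substitute the sample gammas (Toeplitz matrix and right-hand side of size 1):
  Gamma_p = [[1.0543]]
  r_p     = [0.2393]
With p = 1 this is the single equation gamma(0) phi_1 = gamma(1):
  phi_hat_1 = gamma(1) / gamma(0) = 0.2393 / 1.0543 = 0.2270.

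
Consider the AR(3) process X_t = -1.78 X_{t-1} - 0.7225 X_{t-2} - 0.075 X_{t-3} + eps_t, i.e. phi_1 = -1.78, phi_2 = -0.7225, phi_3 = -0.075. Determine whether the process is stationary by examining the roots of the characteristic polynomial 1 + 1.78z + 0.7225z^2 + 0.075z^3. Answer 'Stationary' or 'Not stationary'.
\text{Not stationary}

The AR(p) characteristic polynomial is P(z) = 1 + 1.78z + 0.7225z^2 + 0.075z^3.
Stationarity requires all roots to lie outside the unit circle, i.e. |z| > 1 for every root.
Degree 3: look for a simple real root z0 first, then factor out (1 - z/z0) and solve the remaining quadratic.
Testing z0 = -0.8: P(-0.8) = 1 + (1.78)(-0.8) + (0.7225)(-0.8)^2 + (0.075)(-0.8)^3
  = 1 + (-1.424) + (0.4624) + (-0.0384) = 0.  So z_0 = -0.8 is a root, |z_0| = 0.8.
Divide out the factor (1 + 1.25 z) = (1 - z/z0) (since 1/z0 = -1.25):
  P(z) = (1 + 1.25 z)(1 + (0.53) z + (0.06) z^2)
  [check: z-coef 0.53 - (-1.25) = 1.78; z^2-coef 0.06 - (-1.25)(0.53) = 0.7225; z^3-coef -(-1.25)(0.06) = 0.075.]
Remaining roots from the quadratic factor 1 + (0.53) z + (0.06) z^2:
  Set 1 + (0.53) z + (0.06) z^2 = 0, i.e. a z^2 + b z + c = 0 with a = 0.06, b = 0.53, c = 1.
  Discriminant D = b^2 - 4ac = (0.53)^2 - 4*(0.06)*1 = 0.2809 - (0.24) = 0.0409.
  D >= 0, so the roots are real: z = (-b +/- sqrt(D)) / (2a) = (-0.53 +/- 0.202237) / (0.12).
    z_1 = (-0.53 + 0.202237) / (0.12) = -2.7314,   |z_1| = 2.7314.
    z_2 = (-0.53 - 0.202237) / (0.12) = -6.102,   |z_2| = 6.102.
Moduli of all roots: 0.8000, 2.7314, 6.1020.
All moduli strictly greater than 1? No.
Verdict: Not stationary.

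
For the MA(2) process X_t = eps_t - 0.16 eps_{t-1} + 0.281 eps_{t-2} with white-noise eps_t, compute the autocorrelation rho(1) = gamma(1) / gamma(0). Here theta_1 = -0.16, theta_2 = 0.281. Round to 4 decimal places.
\rho(1) = -0.1856

For an MA(q) process with theta_0 = 1, the autocovariance is
  gamma(k) = sigma^2 * sum_{i=0..q-k} theta_i * theta_{i+k},
and rho(k) = gamma(k) / gamma(0). Sigma^2 cancels.
  numerator   = (1)*(-0.16) + (-0.16)*(0.281) = -0.20496.
  denominator = (1)^2 + (-0.16)^2 + (0.281)^2 = 1.104561.
  rho(1) = -0.20496 / 1.104561 = -0.1856.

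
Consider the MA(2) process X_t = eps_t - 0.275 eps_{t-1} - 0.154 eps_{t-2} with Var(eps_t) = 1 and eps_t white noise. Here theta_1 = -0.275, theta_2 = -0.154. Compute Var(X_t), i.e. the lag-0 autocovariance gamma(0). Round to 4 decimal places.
\gamma(0) = 1.0993

For an MA(q) process X_t = eps_t + sum_i theta_i eps_{t-i} with
Var(eps_t) = sigma^2, the variance is
  gamma(0) = sigma^2 * (1 + sum_i theta_i^2).
  sum_i theta_i^2 = (-0.275)^2 + (-0.154)^2 = 0.075625 + 0.023716 = 0.099341.
  gamma(0) = 1 * (1 + 0.099341) = 1 * 1.099341 = 1.099341, which rounds to 1.0993.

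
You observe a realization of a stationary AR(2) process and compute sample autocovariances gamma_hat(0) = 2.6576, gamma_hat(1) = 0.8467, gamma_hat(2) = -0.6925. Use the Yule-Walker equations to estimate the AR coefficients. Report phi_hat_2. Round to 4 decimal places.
\hat\phi_{2} = -0.4030

The Yule-Walker equations for an AR(p) process read, in matrix form,
  Gamma_p phi = r_p,   with   (Gamma_p)_{ij} = gamma(|i - j|),
                       (r_p)_i = gamma(i),   i,j = 1..p.
Substitute the sample gammas (Toeplitz matrix and right-hand side of size 2):
  Gamma_p = [[2.6576, 0.8467], [0.8467, 2.6576]]
  r_p     = [0.8467, -0.6925]
Written out:
  2.6576 phi_1 + 0.8467 phi_2 = 0.8467
  0.8467 phi_1 + 2.6576 phi_2 = -0.6925
Solve by Cramer's rule:
  det = gamma(0)^2 - gamma(1)^2 = (2.6576)^2 - (0.8467)^2 = 7.06283776 - 0.71690089 = 6.34593687
  phi_hat_1 = [gamma(1) gamma(0) - gamma(1) gamma(2)] / det = [(0.8467)(2.6576) - (0.8467)(-0.6925)] / 6.34593687 = 2.83652967 / 6.34593687 = 0.447
  phi_hat_2 = [gamma(0) gamma(2) - gamma(1)^2] / det = [(2.6576)(-0.6925) - (0.8467)^2] / 6.34593687 = -2.55728889 / 6.34593687 = -0.403
So phi_hat = [0.4470, -0.4030].
Therefore phi_hat_2 = -0.4030.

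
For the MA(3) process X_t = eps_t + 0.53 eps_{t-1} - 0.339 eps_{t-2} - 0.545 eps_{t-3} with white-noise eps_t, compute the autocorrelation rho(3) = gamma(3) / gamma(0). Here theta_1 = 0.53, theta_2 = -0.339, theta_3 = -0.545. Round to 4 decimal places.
\rho(3) = -0.3219

For an MA(q) process with theta_0 = 1, the autocovariance is
  gamma(k) = sigma^2 * sum_{i=0..q-k} theta_i * theta_{i+k},
and rho(k) = gamma(k) / gamma(0). Sigma^2 cancels.
  numerator   = (1)*(-0.545) = -0.545.
  denominator = (1)^2 + (0.53)^2 + (-0.339)^2 + (-0.545)^2 = 1.692846.
  rho(3) = -0.545 / 1.692846 = -0.3219.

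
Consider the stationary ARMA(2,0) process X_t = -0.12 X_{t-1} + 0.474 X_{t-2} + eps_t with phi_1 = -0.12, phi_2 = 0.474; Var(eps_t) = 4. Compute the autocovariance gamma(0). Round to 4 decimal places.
\gamma(0) = 5.4424

Multiply the model equation by X_{t-k} and take expectations. With theta_0 = psi_0 = 1 and psi_j the MA(infinity) weights, this gives
  gamma(k) - sum_i phi_i gamma(k-i) = c_k,
  c_k = sigma^2 * sum_{j=k..q} theta_j psi_{j-k}   (c_k = 0 for k > q),
using gamma(-m) = gamma(m).
Pure AR (q = 0): c_0 = sigma^2 = 4, c_k = 0 for k >= 1.
Equations for k = 0, 1, 2 (AR order 2, c_2 = 0):
  (E0) gamma(0) = phi_1 gamma(1) + phi_2 gamma(2) + c_0
  (E1) gamma(1) = phi_1 gamma(0) + phi_2 gamma(1) + c_1
  (E2) gamma(2) = phi_1 gamma(1) + phi_2 gamma(0)
From (E1): gamma(1) = A gamma(0) + B with
  A = phi_1 / (1 - phi_2) = -0.12 / 0.526 = -0.228137,   B = c_1 / (1 - phi_2) = 0 / 0.526 = 0.
Insert (E2) into (E0): gamma(0) (1 - phi_2^2) = phi_1 (1 + phi_2) gamma(1) + c_0.
  phi_1 (1 + phi_2) = (-0.12)(1.474) = -0.17688,   1 - phi_2^2 = 0.775324.
Replace gamma(1) by A gamma(0) + B and collect gamma(0):
  gamma(0) [0.775324 - (-0.17688)(-0.228137)] = c_0 = 4
  gamma(0) * 0.734971 = 4
  gamma(0) = 4 / 0.734971 = 5.442391.
Therefore gamma(0) = 5.4424 (to 4 decimal places).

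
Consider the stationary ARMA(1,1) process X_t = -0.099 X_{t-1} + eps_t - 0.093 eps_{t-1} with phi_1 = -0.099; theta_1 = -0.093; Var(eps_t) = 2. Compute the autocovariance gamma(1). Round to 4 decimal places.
\gamma(1) = -0.3914

Multiply the model equation by X_{t-k} and take expectations. With theta_0 = psi_0 = 1 and psi_j the MA(infinity) weights, this gives
  gamma(k) - sum_i phi_i gamma(k-i) = c_k,
  c_k = sigma^2 * sum_{j=k..q} theta_j psi_{j-k}   (c_k = 0 for k > q),
using gamma(-m) = gamma(m).
psi-weights needed (psi_j = theta_j + sum_i phi_i psi_{j-i}):
  psi_1 = theta_1 + phi_1 = -0.093 + (-0.099) = -0.192
Right-hand sides:
  c_0 = sigma^2 (1 + theta_1 psi_1) = 2 * (1 + (-0.093)(-0.192)) = 2 * 1.017856 = 2.035712
  c_1 = sigma^2 theta_1 = 2 * (-0.093) = -0.186
  c_2 = 0
Equations for k = 0 and k = 1 (AR order 1):
  gamma(0) = phi_1 gamma(1) + c_0
  gamma(1) = phi_1 gamma(0) + c_1
Substituting the second into the first: gamma(0) (1 - phi_1^2) = c_0 + phi_1 c_1, so
  gamma(0) = (c_0 + phi_1 c_1) / (1 - phi_1^2) = (2.035712 + (-0.099)(-0.186)) / (1 - (-0.099)^2) = 2.054126 / 0.990199 = 2.074458.
  gamma(1) = phi_1 gamma(0) + c_1 = (-0.099)(2.074458) + (-0.186) = -0.391371.
Therefore gamma(1) = -0.3914 (to 4 decimal places).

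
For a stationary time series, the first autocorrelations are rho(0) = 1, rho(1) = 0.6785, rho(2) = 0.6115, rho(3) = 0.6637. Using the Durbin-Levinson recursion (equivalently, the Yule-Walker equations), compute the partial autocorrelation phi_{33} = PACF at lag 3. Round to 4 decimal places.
\phi_{33} = 0.3518

The PACF at lag k is phi_{kk}, the last component of the solution
to the Yule-Walker system G_k phi = r_k where
  (G_k)_{ij} = rho(|i - j|), (r_k)_i = rho(i), i,j = 1..k.
Equivalently, Durbin-Levinson gives phi_{kk} iteratively:
  phi_{11} = rho(1)
  phi_{kk} = [rho(k) - sum_{j=1..k-1} phi_{k-1,j} rho(k-j)]
            / [1 - sum_{j=1..k-1} phi_{k-1,j} rho(j)],
  phi_{k,j} = phi_{k-1,j} - phi_{kk} phi_{k-1,k-j},  j = 1..k-1.
Step k = 1:
  phi_11 = rho(1) = 0.6785.
Step k = 2:
  phi_22 = [rho(2) - phi_11 rho(1)] / [1 - phi_11 rho(1)] = [0.6115 - (0.6785)(0.6785)] / [1 - (0.6785)(0.6785)]
         = 0.15113775 / 0.53963775 = 0.280073.
  Update: phi_21 = phi_11 - phi_22 phi_11 = 0.6785 - (0.280073)(0.6785) = 0.488471.
Step k = 3:
  phi_33 = [rho(3) - phi_21 rho(2) - phi_22 rho(1)] / [1 - phi_21 rho(1) - phi_22 rho(2)]
    numerator   = 0.6637 - (0.488471)(0.6115) - (0.280073)(0.6785) = 0.17497088
    denominator = 1 - (0.488471)(0.6785) - (0.280073)(0.6115) = 0.49730821
  phi_33 = 0.17497088 / 0.49730821 = 0.3518.
Therefore phi_{33} = 0.3518.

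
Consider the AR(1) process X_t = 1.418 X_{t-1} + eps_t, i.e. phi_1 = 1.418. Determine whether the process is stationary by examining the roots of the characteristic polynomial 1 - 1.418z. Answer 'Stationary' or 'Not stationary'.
\text{Not stationary}

The AR(p) characteristic polynomial is P(z) = 1 - 1.418z.
Stationarity requires all roots to lie outside the unit circle, i.e. |z| > 1 for every root.
This is linear in z: 1 + (-1.418) z = 0  =>  z = -1/(-1.418) = 0.705219,  |z| = 0.705219.
Moduli of all roots: 0.7052.
All moduli strictly greater than 1? No.
Verdict: Not stationary.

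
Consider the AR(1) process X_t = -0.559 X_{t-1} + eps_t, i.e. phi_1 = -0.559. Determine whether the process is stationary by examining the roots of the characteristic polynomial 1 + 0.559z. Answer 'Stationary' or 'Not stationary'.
\text{Stationary}

The AR(p) characteristic polynomial is P(z) = 1 + 0.559z.
Stationarity requires all roots to lie outside the unit circle, i.e. |z| > 1 for every root.
This is linear in z: 1 + (0.559) z = 0  =>  z = -1/(0.559) = -1.788909,  |z| = 1.788909.
Moduli of all roots: 1.7889.
All moduli strictly greater than 1? Yes.
Verdict: Stationary.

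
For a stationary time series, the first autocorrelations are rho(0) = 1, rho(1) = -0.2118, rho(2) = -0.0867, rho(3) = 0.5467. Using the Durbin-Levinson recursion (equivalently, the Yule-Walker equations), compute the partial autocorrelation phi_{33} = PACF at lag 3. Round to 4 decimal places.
\phi_{33} = 0.5300

The PACF at lag k is phi_{kk}, the last component of the solution
to the Yule-Walker system G_k phi = r_k where
  (G_k)_{ij} = rho(|i - j|), (r_k)_i = rho(i), i,j = 1..k.
Equivalently, Durbin-Levinson gives phi_{kk} iteratively:
  phi_{11} = rho(1)
  phi_{kk} = [rho(k) - sum_{j=1..k-1} phi_{k-1,j} rho(k-j)]
            / [1 - sum_{j=1..k-1} phi_{k-1,j} rho(j)],
  phi_{k,j} = phi_{k-1,j} - phi_{kk} phi_{k-1,k-j},  j = 1..k-1.
Step k = 1:
  phi_11 = rho(1) = -0.2118.
Step k = 2:
  phi_22 = [rho(2) - phi_11 rho(1)] / [1 - phi_11 rho(1)] = [-0.0867 - (-0.2118)(-0.2118)] / [1 - (-0.2118)(-0.2118)]
         = -0.13155924 / 0.95514076 = -0.137738.
  Update: phi_21 = phi_11 - phi_22 phi_11 = -0.2118 - (-0.137738)(-0.2118) = -0.240973.
Step k = 3:
  phi_33 = [rho(3) - phi_21 rho(2) - phi_22 rho(1)] / [1 - phi_21 rho(1) - phi_22 rho(2)]
    numerator   = 0.5467 - (-0.240973)(-0.0867) - (-0.137738)(-0.2118) = 0.49663473
    denominator = 1 - (-0.240973)(-0.2118) - (-0.137738)(-0.0867) = 0.93702004
  phi_33 = 0.49663473 / 0.93702004 = 0.53.
Therefore phi_{33} = 0.5300.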